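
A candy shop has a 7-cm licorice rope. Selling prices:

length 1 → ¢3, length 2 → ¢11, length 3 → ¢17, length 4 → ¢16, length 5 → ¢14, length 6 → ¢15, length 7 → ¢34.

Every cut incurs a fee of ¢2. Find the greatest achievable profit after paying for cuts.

Let net[k] be the best obtainable value from length k. For each k, try every first piece i and keep the best of price[i] + net[k−i] minus the 2 cut fee when i<k.
net[1] = 3
net[2] = max(3+3-2, 11+0) = 11
net[3] = max(3+11-2, 11+3-2, 17+0) = 17
net[4] = max(3+17-2, 11+11-2, 17+3-2, 16+0) = 20
net[5] = max(3+20-2, 11+17-2, 17+11-2, 16+3-2, 14+0) = 26
net[6] = max(3+26-2, 11+20-2, 17+17-2, 16+11-2, 14+3-2, 15+0) = 32
net[7] = max(3+32-2, 11+26-2, 17+20-2, …, 15+3-2, 34+0) = 35
One optimal plan: pieces 3 + 2 + 2 (2 cuts) → ¢39 − ¢4 = ¢35.

35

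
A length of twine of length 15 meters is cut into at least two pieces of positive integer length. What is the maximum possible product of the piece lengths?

243

Define f[k] = max over 1≤i<k of i · max(k−i, f[k−i]); the inner max lets the remainder stay uncut if that's better.
f[2] = 1×max(1,0) = 1×1 = 1
f[3] = 1×max(2,1) = 1×2 = 2
f[4] = 2×max(2,1) = 2×2 = 4
f[5] = 2×max(3,2) = 2×3 = 6
f[6] = 3×max(3,2) = 3×3 = 9
f[7] = 2×max(5,6) = 2×6 = 12
f[8] = 2×max(6,9) = 2×9 = 18
f[9] = 3×max(6,9) = 3×9 = 27
f[10] = 2×max(8,18) = 2×18 = 36
f[11] = 2×max(9,27) = 2×27 = 54
f[12] = 3×max(9,27) = 3×27 = 81
f[13] = 2×max(11,54) = 2×54 = 108
f[14] = 2×max(12,81) = 2×81 = 162
f[15] = 3×max(12,81) = 3×81 = 243
One optimal split: 3 + 3 + 3 + 3 + 3; product 3×3×3×3×3 = 243.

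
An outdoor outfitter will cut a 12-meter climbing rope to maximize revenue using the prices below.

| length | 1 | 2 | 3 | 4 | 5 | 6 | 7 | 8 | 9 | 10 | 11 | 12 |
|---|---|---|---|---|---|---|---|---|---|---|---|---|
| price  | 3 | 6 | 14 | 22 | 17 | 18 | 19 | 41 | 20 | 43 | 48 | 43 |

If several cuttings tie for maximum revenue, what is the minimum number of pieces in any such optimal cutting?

3

Let r[k] be the best obtainable value from length k. For each k, try every first piece i and keep the best of price[i] + r[k−i].
r[1] = 3
r[2] = max(3+3, 6+0) = 6
r[3] = max(3+6, 6+3, 14+0) = 14
r[4] = max(3+14, 6+6, 14+3, 22+0) = 22
r[5] = max(3+22, 6+14, 14+6, 22+3, 17+0) = 25
r[6] = max(3+25, 6+22, 14+14, 22+6, 17+3, 18+0) = 28
r[7] = max(3+28, 6+25, 14+22, …, 18+3, 19+0) = 36
r[8] = max(3+36, 6+28, 14+25, …, 19+3, 41+0) = 44
r[9] = max(3+44, 6+36, 14+28, …, 41+3, 20+0) = 47
r[10] = max(3+47, 6+44, 14+36, …, 20+3, 43+0) = 50
r[11] = max(3+50, 6+47, 14+44, …, 43+3, 48+0) = 58
r[12] = max(3+58, 6+50, 14+47, …, 48+3, 43+0) = 66
Maximum revenue is €66.
Now minimize piece count subject to staying optimal: for each k, pieces[k] = 1 + min over i with p[i]+r[k−i]=r[k] of pieces[k−i].
pieces[9] = 3
pieces[10] = 3
pieces[11] = 3
pieces[12] = 3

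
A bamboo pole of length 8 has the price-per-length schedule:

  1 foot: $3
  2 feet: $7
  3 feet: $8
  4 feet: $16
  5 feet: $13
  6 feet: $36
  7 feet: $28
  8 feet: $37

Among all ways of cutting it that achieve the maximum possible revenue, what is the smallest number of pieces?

2

Build r[k] bottom-up: r[k] = max over allowed piece i of (p[i] + r[k−i]).
r[1] = 3
r[2] = 7
r[3] = 10  (first piece 1, then r[2]=7)
r[4] = 16
r[5] = 19  (first piece 1, then r[4]=16)
r[6] = 36
r[7] = 39  (first piece 1, then r[6]=36)
r[8] = 43  (first piece 2, then r[6]=36)
Maximum revenue is $43.
Now minimize piece count subject to staying optimal: for each k, pieces[k] = 1 + min over i with p[i]+r[k−i]=r[k] of pieces[k−i].
pieces[5] = 2
pieces[6] = 1
pieces[7] = 2
pieces[8] = 2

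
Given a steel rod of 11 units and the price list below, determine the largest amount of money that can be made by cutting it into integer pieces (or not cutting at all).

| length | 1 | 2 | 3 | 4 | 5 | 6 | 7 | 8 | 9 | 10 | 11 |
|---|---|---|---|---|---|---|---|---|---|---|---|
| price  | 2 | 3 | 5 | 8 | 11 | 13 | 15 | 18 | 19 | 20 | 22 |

Consider every possible first cut. v[k] is the best of p[i]+v[k−i] over all sellable i≤k.
v[1] = 2
v[2] = 4  (first piece 1, then v[1]=2)
v[3] = 6  (first piece 1, then v[2]=4)
v[4] = 8  (first piece 1, then v[3]=6)
v[5] = 11
v[6] = 13  (first piece 1, then v[5]=11)
v[7] = 15  (first piece 1, then v[6]=13)
v[8] = 18
v[9] = 20  (first piece 1, then v[8]=18)
v[10] = 22  (first piece 1, then v[9]=20)
v[11] = 24  (first piece 1, then v[10]=22)
One optimal cutting: 8 + 1 + 1 + 1 → $18 + $2 + $2 + $2 = $24.

24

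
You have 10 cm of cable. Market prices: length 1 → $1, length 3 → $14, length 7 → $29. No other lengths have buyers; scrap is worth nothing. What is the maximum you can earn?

43

Let f[k] be the best obtainable value from length k. For each k, try every first piece i and keep the best of price[i] + f[k−i].
f[1] = 1
f[2] = 2  (first piece 1, then f[1]=1)
f[3] = max(1+2, 14+0) = 14
f[4] = max(1+14, 14+1) = 15
f[5] = max(1+15, 14+2) = 16
f[6] = max(1+16, 14+14) = 28
f[7] = max(1+28, 14+15, 29+0) = 29
f[8] = max(1+29, 14+16, 29+1) = 30
f[9] = max(1+30, 14+28, 29+2) = 42
f[10] = max(1+42, 14+29, 29+14) = 43
One optimal cutting: 3 + 3 + 3 + 1 → $43.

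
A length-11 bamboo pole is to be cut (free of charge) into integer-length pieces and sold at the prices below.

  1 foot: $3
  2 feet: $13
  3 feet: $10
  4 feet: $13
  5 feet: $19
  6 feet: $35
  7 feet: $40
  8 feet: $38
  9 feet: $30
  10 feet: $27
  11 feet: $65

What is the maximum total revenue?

68

Let best[k] be the best obtainable value from length k. For each k, try every first piece i and keep the best of price[i] + best[k−i].
best[1] = 3
best[2] = 13
best[3] = 16  (first piece 1, then best[2]=13)
best[4] = 26  (first piece 2, then best[2]=13)
best[5] = 29  (first piece 1, then best[4]=26)
best[6] = 39  (first piece 2, then best[4]=26)
best[7] = 42  (first piece 1, then best[6]=39)
best[8] = 52  (first piece 2, then best[6]=39)
best[9] = 55  (first piece 1, then best[8]=52)
best[10] = 65  (first piece 2, then best[8]=52)
best[11] = 68  (first piece 1, then best[10]=65)
One optimal cutting: 2 + 2 + 2 + 2 + 2 + 1 → $13 + $13 + $13 + $13 + $13 + $3 = $68.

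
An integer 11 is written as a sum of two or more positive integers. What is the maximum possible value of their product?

Define f[k] = max over 1≤i<k of i · max(k−i, f[k−i]); the inner max lets the remainder stay uncut if that's better.
f[2] = 1×max(1,0) = 1×1 = 1
f[3] = 1×max(2,1) = 1×2 = 2
f[4] = 2×max(2,1) = 2×2 = 4
f[5] = 2×max(3,2) = 2×3 = 6
f[6] = 3×max(3,2) = 3×3 = 9
f[7] = 2×max(5,6) = 2×6 = 12
f[8] = 2×max(6,9) = 2×9 = 18
f[9] = 3×max(6,9) = 3×9 = 27
f[10] = 2×max(8,18) = 2×18 = 36
f[11] = 2×max(9,27) = 2×27 = 54
One optimal split: 3 + 3 + 3 + 2; product 3×3×3×2 = 54.

54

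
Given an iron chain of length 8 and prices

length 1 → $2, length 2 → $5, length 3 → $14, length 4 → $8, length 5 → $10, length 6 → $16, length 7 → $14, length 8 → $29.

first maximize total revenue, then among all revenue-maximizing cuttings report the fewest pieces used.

Consider every possible first cut. r[k] is the best of p[i]+r[k−i] over all sellable i≤k.
r[1] = 2
r[2] = max(2+2, 5+0) = 5
r[3] = max(2+5, 5+2, 14+0) = 14
r[4] = max(2+14, 5+5, 14+2, 8+0) = 16
r[5] = max(2+16, 5+14, 14+5, 8+2, 10+0) = 19
r[6] = max(2+19, 5+16, 14+14, 8+5, 10+2, 16+0) = 28
r[7] = max(2+28, 5+19, 14+16, …, 16+2, 14+0) = 30
r[8] = max(2+30, 5+28, 14+19, …, 14+2, 29+0) = 33
Maximum revenue is $33.
Now minimize piece count subject to staying optimal: for each k, pieces[k] = 1 + min over i with p[i]+r[k−i]=r[k] of pieces[k−i].
pieces[5] = 2
pieces[6] = 2
pieces[7] = 3
pieces[8] = 3

3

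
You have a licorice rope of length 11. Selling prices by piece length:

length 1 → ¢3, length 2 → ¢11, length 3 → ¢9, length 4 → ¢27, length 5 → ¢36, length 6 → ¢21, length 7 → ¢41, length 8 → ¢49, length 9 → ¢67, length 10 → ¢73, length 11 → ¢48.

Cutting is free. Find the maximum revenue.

Build r[k] bottom-up: r[k] = max over allowed piece i of (p[i] + r[k−i]).
r[1] = 3
r[2] = max(3+3, 11+0) = 11
r[3] = max(3+11, 11+3, 9+0) = 14
r[4] = max(3+14, 11+11, 9+3, 27+0) = 27
r[5] = max(3+27, 11+14, 9+11, 27+3, 36+0) = 36
r[6] = max(3+36, 11+27, 9+14, 27+11, 36+3, 21+0) = 39
r[7] = max(3+39, 11+36, 9+27, …, 21+3, 41+0) = 47
r[8] = max(3+47, 11+39, 9+36, …, 41+3, 49+0) = 54
r[9] = max(3+54, 11+47, 9+39, …, 49+3, 67+0) = 67
r[10] = max(3+67, 11+54, 9+47, …, 67+3, 73+0) = 73
r[11] = max(3+73, 11+67, 9+54, …, 73+3, 48+0) = 78
One optimal cutting: 9 + 2 → ¢67 + ¢11 = ¢78.

78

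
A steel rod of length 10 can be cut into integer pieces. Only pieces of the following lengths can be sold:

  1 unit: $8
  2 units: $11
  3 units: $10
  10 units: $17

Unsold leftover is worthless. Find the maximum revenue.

Consider every possible first cut. r[k] is the best of p[i]+r[k−i] over all sellable i≤k.
r[1] = 8
r[2] = 16  (first piece 1, then r[1]=8)
r[3] = 24  (first piece 1, then r[2]=16)
r[4] = 32  (first piece 1, then r[3]=24)
r[5] = 40  (first piece 1, then r[4]=32)
r[6] = 48  (first piece 1, then r[5]=40)
r[7] = 56  (first piece 1, then r[6]=48)
r[8] = 64  (first piece 1, then r[7]=56)
r[9] = 72  (first piece 1, then r[8]=64)
r[10] = 80  (first piece 1, then r[9]=72)
One optimal cutting: 1 + 1 + 1 + 1 + 1 + 1 + 1 + 1 + 1 + 1 → $80.

80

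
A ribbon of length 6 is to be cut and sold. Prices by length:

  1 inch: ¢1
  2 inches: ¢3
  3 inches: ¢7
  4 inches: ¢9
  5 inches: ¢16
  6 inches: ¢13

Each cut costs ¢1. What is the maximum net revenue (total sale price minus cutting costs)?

Let net[k] be the best obtainable value from length k. For each k, try every first piece i and keep the best of price[i] + net[k−i] minus the 1 cut fee when i<k.
net[1] = 1
net[2] = max(1+1-1, 3+0) = 3
net[3] = max(1+3-1, 3+1-1, 7+0) = 7
net[4] = max(1+7-1, 3+3-1, 7+1-1, 9+0) = 9
net[5] = max(1+9-1, 3+7-1, 7+3-1, 9+1-1, 16+0) = 16
net[6] = max(1+16-1, 3+9-1, 7+7-1, 9+3-1, 16+1-1, 13+0) = 16
One optimal plan: pieces 5 + 1 (1 cut) → ¢17 − ¢1 = ¢16.

16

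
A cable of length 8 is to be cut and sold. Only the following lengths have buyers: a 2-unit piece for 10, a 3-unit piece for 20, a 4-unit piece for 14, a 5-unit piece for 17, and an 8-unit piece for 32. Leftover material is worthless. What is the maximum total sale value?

50

Build f[k] bottom-up: f[k] = max over allowed piece i of (p[i] + f[k−i]).
f[1] = 0
f[2] = 10
f[3] = max(10+0, 20+0) = 20
f[4] = max(10+10, 20+0, 14+0) = 20
f[5] = max(10+20, 20+10, 14+0, 17+0) = 30
f[6] = max(10+20, 20+20, 14+10, 17+0) = 40
f[7] = max(10+30, 20+20, 14+20, 17+10) = 40
f[8] = max(10+40, 20+30, 14+20, 17+20, 32+0) = 50
One optimal cutting: 3 + 3 + 2 → 50.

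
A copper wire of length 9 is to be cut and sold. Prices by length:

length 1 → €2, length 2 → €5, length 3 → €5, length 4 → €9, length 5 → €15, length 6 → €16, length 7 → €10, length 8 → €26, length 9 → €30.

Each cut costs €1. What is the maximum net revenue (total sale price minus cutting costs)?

Let r[k] be the best obtainable value from length k. For each k, try every first piece i and keep the best of price[i] + r[k−i] minus the 1 cut fee when i<k.
r[1] = 2
r[2] = max(2+2-1, 5+0) = 5
r[3] = max(2+5-1, 5+2-1, 5+0) = 6
r[4] = max(2+6-1, 5+5-1, 5+2-1, 9+0) = 9
r[5] = max(2+9-1, 5+6-1, 5+5-1, 9+2-1, 15+0) = 15
r[6] = max(2+15-1, 5+9-1, 5+6-1, 9+5-1, 15+2-1, 16+0) = 16
r[7] = max(2+16-1, 5+15-1, 5+9-1, …, 16+2-1, 10+0) = 19
r[8] = max(2+19-1, 5+16-1, 5+15-1, …, 10+2-1, 26+0) = 26
r[9] = max(2+26-1, 5+19-1, 5+16-1, …, 26+2-1, 30+0) = 30
Best is to make no cuts and sell whole for €30.

30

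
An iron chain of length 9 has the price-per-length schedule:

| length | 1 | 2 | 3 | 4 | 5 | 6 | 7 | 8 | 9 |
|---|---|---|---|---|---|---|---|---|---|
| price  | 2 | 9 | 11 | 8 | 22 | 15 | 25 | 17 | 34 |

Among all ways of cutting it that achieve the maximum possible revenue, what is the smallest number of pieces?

3

Build r[k] bottom-up: r[k] = max over allowed piece i of (p[i] + r[k−i]).
r[1] = 2
r[2] = 9
r[3] = 11  (first piece 1, then r[2]=9)
r[4] = 18  (first piece 2, then r[2]=9)
r[5] = 22
r[6] = 27  (first piece 2, then r[4]=18)
r[7] = 31  (first piece 2, then r[5]=22)
r[8] = 36  (first piece 2, then r[6]=27)
r[9] = 40  (first piece 2, then r[7]=31)
Maximum revenue is $40.
Now minimize piece count subject to staying optimal: for each k, pieces[k] = 1 + min over i with p[i]+r[k−i]=r[k] of pieces[k−i].
pieces[6] = 3
pieces[7] = 2
pieces[8] = 4
pieces[9] = 3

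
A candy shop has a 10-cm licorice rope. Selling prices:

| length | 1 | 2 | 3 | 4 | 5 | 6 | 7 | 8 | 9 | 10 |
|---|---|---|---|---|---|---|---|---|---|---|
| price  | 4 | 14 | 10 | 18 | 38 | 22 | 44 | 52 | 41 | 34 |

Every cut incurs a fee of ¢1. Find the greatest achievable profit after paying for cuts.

75

Consider every possible first cut. net[k] is the best of p[i]+net[k−i] over all sellable i≤k, charging 1 whenever i<k.
net[1] = 4
net[2] = max(4+4-1, 14+0) = 14
net[3] = max(4+14-1, 14+4-1, 10+0) = 17
net[4] = max(4+17-1, 14+14-1, 10+4-1, 18+0) = 27
net[5] = max(4+27-1, 14+17-1, 10+14-1, 18+4-1, 38+0) = 38
net[6] = max(4+38-1, 14+27-1, 10+17-1, 18+14-1, 38+4-1, 22+0) = 41
net[7] = max(4+41-1, 14+38-1, 10+27-1, …, 22+4-1, 44+0) = 51
net[8] = max(4+51-1, 14+41-1, 10+38-1, …, 44+4-1, 52+0) = 54
net[9] = max(4+54-1, 14+51-1, 10+41-1, …, 52+4-1, 41+0) = 64
net[10] = max(4+64-1, 14+54-1, 10+51-1, …, 41+4-1, 34+0) = 75
One optimal plan: pieces 5 + 5 (1 cut) → ¢76 − ¢1 = ¢75.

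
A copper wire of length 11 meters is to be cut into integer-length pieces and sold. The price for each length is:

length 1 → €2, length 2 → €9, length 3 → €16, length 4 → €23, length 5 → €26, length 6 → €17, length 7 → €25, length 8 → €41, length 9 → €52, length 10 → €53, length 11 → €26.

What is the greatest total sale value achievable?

Build best[k] bottom-up: best[k] = max over allowed piece i of (p[i] + best[k−i]).
best[1] = 2
best[2] = 9
best[3] = 16
best[4] = 23
best[5] = 26
best[6] = 32  (first piece 2, then best[4]=23)
best[7] = 39  (first piece 3, then best[4]=23)
best[8] = 46  (first piece 4, then best[4]=23)
best[9] = 52
best[10] = 55  (first piece 2, then best[8]=46)
best[11] = 62  (first piece 3, then best[8]=46)
One optimal cutting: 4 + 4 + 3 → €23 + €23 + €16 = €62.

62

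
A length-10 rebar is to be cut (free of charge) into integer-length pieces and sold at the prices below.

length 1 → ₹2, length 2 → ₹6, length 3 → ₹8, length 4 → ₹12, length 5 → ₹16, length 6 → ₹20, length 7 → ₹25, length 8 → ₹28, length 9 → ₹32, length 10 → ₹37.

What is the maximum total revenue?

Consider every possible first cut. r[k] is the best of p[i]+r[k−i] over all sellable i≤k.
r[1] = 2
r[2] = 6
r[3] = 8  (first piece 1, then r[2]=6)
r[4] = 12  (first piece 2, then r[2]=6)
r[5] = 16
r[6] = 20
r[7] = 25
r[8] = 28
r[9] = 32
r[10] = 37
Best is to sell the whole 10-meter piece uncut for ₹37.

37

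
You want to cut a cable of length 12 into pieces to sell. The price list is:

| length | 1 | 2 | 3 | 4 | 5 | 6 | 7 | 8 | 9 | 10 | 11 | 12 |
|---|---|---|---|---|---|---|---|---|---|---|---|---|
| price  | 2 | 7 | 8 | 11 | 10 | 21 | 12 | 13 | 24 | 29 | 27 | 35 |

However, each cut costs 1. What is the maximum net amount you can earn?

41

Let r[k] be the best obtainable value from length k. For each k, try every first piece i and keep the best of price[i] + r[k−i] minus the 1 cut fee when i<k.
r[1] = 2
r[2] = max(2+2-1, 7+0) = 7
r[3] = max(2+7-1, 7+2-1, 8+0) = 8
r[4] = max(2+8-1, 7+7-1, 8+2-1, 11+0) = 13
r[5] = max(2+13-1, 7+8-1, 8+7-1, 11+2-1, 10+0) = 14
r[6] = max(2+14-1, 7+13-1, 8+8-1, 11+7-1, 10+2-1, 21+0) = 21
r[7] = max(2+21-1, 7+14-1, 8+13-1, …, 21+2-1, 12+0) = 22
r[8] = max(2+22-1, 7+21-1, 8+14-1, …, 12+2-1, 13+0) = 27
r[9] = max(2+27-1, 7+22-1, 8+21-1, …, 13+2-1, 24+0) = 28
r[10] = max(2+28-1, 7+27-1, 8+22-1, …, 24+2-1, 29+0) = 33
r[11] = max(2+33-1, 7+28-1, 8+27-1, …, 29+2-1, 27+0) = 34
r[12] = max(2+34-1, 7+33-1, 8+28-1, …, 27+2-1, 35+0) = 41
One optimal plan: pieces 6 + 6 (1 cut) → 42 − 1 = 41.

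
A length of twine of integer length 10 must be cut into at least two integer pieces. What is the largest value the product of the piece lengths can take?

36

Fill prod[k] for k=2..10: at each k try every first piece i and multiply by the better of (k−i) uncut or prod[k−i].
Small cases: prod[2]=1, prod[3]=2, prod[4]=4, prod[5]=6.
prod[6] = 3×max(3,2) = 3×3 = 9
prod[7] = 2×max(5,6) = 2×6 = 12
prod[8] = 2×max(6,9) = 2×9 = 18
prod[9] = 3×max(6,9) = 3×9 = 27
prod[10] = 2×max(8,18) = 2×18 = 36
One optimal split: 3 + 3 + 2 + 2; product 3×3×2×2 = 36.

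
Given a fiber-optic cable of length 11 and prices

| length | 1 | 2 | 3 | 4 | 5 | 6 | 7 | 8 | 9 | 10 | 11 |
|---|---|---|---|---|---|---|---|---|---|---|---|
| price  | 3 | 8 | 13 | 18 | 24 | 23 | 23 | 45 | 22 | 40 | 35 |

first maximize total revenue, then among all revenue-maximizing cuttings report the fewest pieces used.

2

Build r[k] bottom-up: r[k] = max over allowed piece i of (p[i] + r[k−i]).
r[1] = 3
r[2] = 8
r[3] = 13
r[4] = 18
r[5] = 24
r[6] = 27  (first piece 1, then r[5]=24)
r[7] = 32  (first piece 2, then r[5]=24)
r[8] = 45
r[9] = 48  (first piece 1, then r[8]=45)
r[10] = 53  (first piece 2, then r[8]=45)
r[11] = 58  (first piece 3, then r[8]=45)
Maximum revenue is $58.
Now minimize piece count subject to staying optimal: for each k, pieces[k] = 1 + min over i with p[i]+r[k−i]=r[k] of pieces[k−i].
pieces[8] = 1
pieces[9] = 2
pieces[10] = 2
pieces[11] = 2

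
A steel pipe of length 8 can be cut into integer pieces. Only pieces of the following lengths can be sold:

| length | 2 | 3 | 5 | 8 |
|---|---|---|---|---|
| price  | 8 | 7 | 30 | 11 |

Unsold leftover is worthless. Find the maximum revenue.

38

Build f[k] bottom-up: f[k] = max over allowed piece i of (p[i] + f[k−i]).
f[1] = 0
f[2] = 8
f[3] = max(8+0, 7+0) = 8
f[4] = max(8+8, 7+0) = 16
f[5] = max(8+8, 7+8, 30+0) = 30
f[6] = max(8+16, 7+8, 30+0) = 30
f[7] = max(8+30, 7+16, 30+8) = 38
f[8] = max(8+30, 7+30, 30+8, 11+0) = 38
One optimal cutting: pieces 5 + 2 with 1 meter of scrap → $38.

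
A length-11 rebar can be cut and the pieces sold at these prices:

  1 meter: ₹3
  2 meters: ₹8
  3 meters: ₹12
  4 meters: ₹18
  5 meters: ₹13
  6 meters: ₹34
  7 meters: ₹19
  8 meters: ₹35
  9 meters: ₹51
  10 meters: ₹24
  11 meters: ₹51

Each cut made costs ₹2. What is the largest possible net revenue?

Consider every possible first cut. r[k] is the best of p[i]+r[k−i] over all sellable i≤k, charging 2 whenever i<k.
r[1] = 3
r[2] = max(3+3-2, 8+0) = 8
r[3] = max(3+8-2, 8+3-2, 12+0) = 12
r[4] = max(3+12-2, 8+8-2, 12+3-2, 18+0) = 18
r[5] = max(3+18-2, 8+12-2, 12+8-2, 18+3-2, 13+0) = 19
r[6] = max(3+19-2, 8+18-2, 12+12-2, 18+8-2, 13+3-2, 34+0) = 34
r[7] = max(3+34-2, 8+19-2, 12+18-2, …, 34+3-2, 19+0) = 35
r[8] = max(3+35-2, 8+34-2, 12+19-2, …, 19+3-2, 35+0) = 40
r[9] = max(3+40-2, 8+35-2, 12+34-2, …, 35+3-2, 51+0) = 51
r[10] = max(3+51-2, 8+40-2, 12+35-2, …, 51+3-2, 24+0) = 52
r[11] = max(3+52-2, 8+51-2, 12+40-2, …, 24+3-2, 51+0) = 57
One optimal plan: pieces 9 + 2 (1 cut) → ₹59 − ₹2 = ₹57.

57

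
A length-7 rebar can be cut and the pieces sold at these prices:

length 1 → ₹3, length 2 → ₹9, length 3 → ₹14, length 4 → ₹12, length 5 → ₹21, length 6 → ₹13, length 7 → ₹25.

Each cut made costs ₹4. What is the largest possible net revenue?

26

Consider every possible first cut. r[k] is the best of p[i]+r[k−i] over all sellable i≤k, charging 4 whenever i<k.
r[1] = 3
r[2] = max(3+3-4, 9+0) = 9
r[3] = max(3+9-4, 9+3-4, 14+0) = 14
r[4] = max(3+14-4, 9+9-4, 14+3-4, 12+0) = 14
r[5] = max(3+14-4, 9+14-4, 14+9-4, 12+3-4, 21+0) = 21
r[6] = max(3+21-4, 9+14-4, 14+14-4, 12+9-4, 21+3-4, 13+0) = 24
r[7] = max(3+24-4, 9+21-4, 14+14-4, …, 13+3-4, 25+0) = 26
One optimal plan: pieces 5 + 2 (1 cut) → ₹30 − ₹4 = ₹26.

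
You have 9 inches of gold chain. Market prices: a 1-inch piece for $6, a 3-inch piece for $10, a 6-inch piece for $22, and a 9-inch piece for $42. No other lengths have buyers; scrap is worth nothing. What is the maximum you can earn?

54

Build best[k] bottom-up: best[k] = max over allowed piece i of (p[i] + best[k−i]).
best[1] = 6
best[2] = 12  (first piece 1, then best[1]=6)
best[3] = max(6+12, 10+0) = 18
best[4] = max(6+18, 10+6) = 24
best[5] = max(6+24, 10+12) = 30
best[6] = max(6+30, 10+18, 22+0) = 36
best[7] = max(6+36, 10+24, 22+6) = 42
best[8] = max(6+42, 10+30, 22+12) = 48
best[9] = max(6+48, 10+36, 22+18, 42+0) = 54
One optimal cutting: 1 + 1 + 1 + 1 + 1 + 1 + 1 + 1 + 1 → $54.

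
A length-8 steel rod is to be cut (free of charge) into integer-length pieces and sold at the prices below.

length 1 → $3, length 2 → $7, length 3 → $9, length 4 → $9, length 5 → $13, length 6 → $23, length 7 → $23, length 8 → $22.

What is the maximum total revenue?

30

Consider every possible first cut. R[k] is the best of p[i]+R[k−i] over all sellable i≤k.
R[1] = 3
R[2] = 7
R[3] = 10  (first piece 1, then R[2]=7)
R[4] = 14  (first piece 2, then R[2]=7)
R[5] = 17  (first piece 1, then R[4]=14)
R[6] = 23
R[7] = 26  (first piece 1, then R[6]=23)
R[8] = 30  (first piece 2, then R[6]=23)
One optimal cutting: 6 + 2 → $23 + $7 = $30.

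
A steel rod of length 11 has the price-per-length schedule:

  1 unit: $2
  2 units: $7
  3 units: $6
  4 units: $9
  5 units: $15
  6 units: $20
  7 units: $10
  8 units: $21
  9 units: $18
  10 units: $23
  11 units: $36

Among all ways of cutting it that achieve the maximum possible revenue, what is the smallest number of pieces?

Build r[k] bottom-up: r[k] = max over allowed piece i of (p[i] + r[k−i]).
r[1] = 2
r[2] = max(2+2, 7+0) = 7
r[3] = max(2+7, 7+2, 6+0) = 9
r[4] = max(2+9, 7+7, 6+2, 9+0) = 14
r[5] = max(2+14, 7+9, 6+7, 9+2, 15+0) = 16
r[6] = max(2+16, 7+14, 6+9, 9+7, 15+2, 20+0) = 21
r[7] = max(2+21, 7+16, 6+14, …, 20+2, 10+0) = 23
r[8] = max(2+23, 7+21, 6+16, …, 10+2, 21+0) = 28
r[9] = max(2+28, 7+23, 6+21, …, 21+2, 18+0) = 30
r[10] = max(2+30, 7+28, 6+23, …, 18+2, 23+0) = 35
r[11] = max(2+35, 7+30, 6+28, …, 23+2, 36+0) = 37
Maximum revenue is $37.
Now minimize piece count subject to staying optimal: for each k, pieces[k] = 1 + min over i with p[i]+r[k−i]=r[k] of pieces[k−i].
pieces[8] = 4
pieces[9] = 5
pieces[10] = 5
pieces[11] = 6

6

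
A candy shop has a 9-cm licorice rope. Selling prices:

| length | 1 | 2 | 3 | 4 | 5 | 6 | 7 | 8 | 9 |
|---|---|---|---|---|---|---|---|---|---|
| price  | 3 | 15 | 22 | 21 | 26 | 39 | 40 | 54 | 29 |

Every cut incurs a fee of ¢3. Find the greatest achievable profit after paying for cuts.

60

Build r[k] bottom-up: r[k] = max over allowed piece i of (p[i] + r[k−i]) − 3 per cut.
r[1] = 3
r[2] = max(3+3-3, 15+0) = 15
r[3] = max(3+15-3, 15+3-3, 22+0) = 22
r[4] = max(3+22-3, 15+15-3, 22+3-3, 21+0) = 27
r[5] = max(3+27-3, 15+22-3, 22+15-3, 21+3-3, 26+0) = 34
r[6] = max(3+34-3, 15+27-3, 22+22-3, 21+15-3, 26+3-3, 39+0) = 41
r[7] = max(3+41-3, 15+34-3, 22+27-3, …, 39+3-3, 40+0) = 46
r[8] = max(3+46-3, 15+41-3, 22+34-3, …, 40+3-3, 54+0) = 54
r[9] = max(3+54-3, 15+46-3, 22+41-3, …, 54+3-3, 29+0) = 60
One optimal plan: pieces 3 + 3 + 3 (2 cuts) → ¢66 − ¢6 = ¢60.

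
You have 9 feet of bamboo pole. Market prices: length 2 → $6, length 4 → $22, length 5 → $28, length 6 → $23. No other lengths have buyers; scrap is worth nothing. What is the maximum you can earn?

50

Let r[k] be the best obtainable value from length k. For each k, try every first piece i and keep the best of price[i] + r[k−i].
r[1] = 0
r[2] = 6
r[3] = 6
r[4] = max(6+6, 22+0) = 22
r[5] = max(6+6, 22+0, 28+0) = 28
r[6] = max(6+22, 22+6, 28+0, 23+0) = 28
r[7] = max(6+28, 22+6, 28+6, 23+0) = 34
r[8] = max(6+28, 22+22, 28+6, 23+6) = 44
r[9] = max(6+34, 22+28, 28+22, 23+6) = 50
One optimal cutting: 5 + 4 → $50.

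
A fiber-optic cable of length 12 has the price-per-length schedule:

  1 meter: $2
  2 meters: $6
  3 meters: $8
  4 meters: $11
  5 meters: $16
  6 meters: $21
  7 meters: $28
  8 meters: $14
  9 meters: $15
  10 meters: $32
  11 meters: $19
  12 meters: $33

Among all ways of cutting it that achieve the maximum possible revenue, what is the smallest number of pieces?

Let r[k] be the best obtainable value from length k. For each k, try every first piece i and keep the best of price[i] + r[k−i].
r[1] = 2
r[2] = max(2+2, 6+0) = 6
r[3] = max(2+6, 6+2, 8+0) = 8
r[4] = max(2+8, 6+6, 8+2, 11+0) = 12
r[5] = max(2+12, 6+8, 8+6, 11+2, 16+0) = 16
r[6] = max(2+16, 6+12, 8+8, 11+6, 16+2, 21+0) = 21
r[7] = max(2+21, 6+16, 8+12, …, 21+2, 28+0) = 28
r[8] = max(2+28, 6+21, 8+16, …, 28+2, 14+0) = 30
r[9] = max(2+30, 6+28, 8+21, …, 14+2, 15+0) = 34
r[10] = max(2+34, 6+30, 8+28, …, 15+2, 32+0) = 36
r[11] = max(2+36, 6+34, 8+30, …, 32+2, 19+0) = 40
r[12] = max(2+40, 6+36, 8+34, …, 19+2, 33+0) = 44
Maximum revenue is $44.
Now minimize piece count subject to staying optimal: for each k, pieces[k] = 1 + min over i with p[i]+r[k−i]=r[k] of pieces[k−i].
pieces[9] = 2
pieces[10] = 2
pieces[11] = 3
pieces[12] = 2

2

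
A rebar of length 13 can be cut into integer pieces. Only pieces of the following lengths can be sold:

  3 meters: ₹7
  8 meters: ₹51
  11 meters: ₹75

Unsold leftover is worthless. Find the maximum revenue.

Consider every possible first cut. best[k] is the best of p[i]+best[k−i] over all sellable i≤k.
best[1] = 0
best[2] = 0
best[3] = 7
best[4] = 7
best[5] = 7
best[6] = 14  (first piece 3, then best[3]=7)
best[7] = 14
best[8] = max(7+7, 51+0) = 51
best[9] = max(7+14, 51+0) = 51
best[10] = max(7+14, 51+0) = 51
best[11] = max(7+51, 51+7, 75+0) = 75
best[12] = max(7+51, 51+7, 75+0) = 75
best[13] = max(7+51, 51+7, 75+0) = 75
One optimal cutting: pieces 11 with 2 meters of scrap → ₹75.

75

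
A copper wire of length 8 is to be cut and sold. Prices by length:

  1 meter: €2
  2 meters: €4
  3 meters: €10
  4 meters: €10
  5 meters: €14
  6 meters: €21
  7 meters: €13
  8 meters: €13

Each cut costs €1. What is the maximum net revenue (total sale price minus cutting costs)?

Consider every possible first cut. r[k] is the best of p[i]+r[k−i] over all sellable i≤k, charging 1 whenever i<k.
r[1] = 2
r[2] = max(2+2-1, 4+0) = 4
r[3] = max(2+4-1, 4+2-1, 10+0) = 10
r[4] = max(2+10-1, 4+4-1, 10+2-1, 10+0) = 11
r[5] = max(2+11-1, 4+10-1, 10+4-1, 10+2-1, 14+0) = 14
r[6] = max(2+14-1, 4+11-1, 10+10-1, 10+4-1, 14+2-1, 21+0) = 21
r[7] = max(2+21-1, 4+14-1, 10+11-1, …, 21+2-1, 13+0) = 22
r[8] = max(2+22-1, 4+21-1, 10+14-1, …, 13+2-1, 13+0) = 24
One optimal plan: pieces 6 + 2 (1 cut) → €25 − €1 = €24.

24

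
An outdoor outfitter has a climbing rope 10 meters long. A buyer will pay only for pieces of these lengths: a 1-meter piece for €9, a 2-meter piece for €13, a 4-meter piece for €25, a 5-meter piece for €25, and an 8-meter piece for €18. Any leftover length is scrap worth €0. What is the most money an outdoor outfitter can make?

Build best[k] bottom-up: best[k] = max over allowed piece i of (p[i] + best[k−i]).
best[1] = 9
best[2] = max(9+9, 13+0) = 18
best[3] = max(9+18, 13+9) = 27
best[4] = max(9+27, 13+18, 25+0) = 36
best[5] = max(9+36, 13+27, 25+9, 25+0) = 45
best[6] = max(9+45, 13+36, 25+18, 25+9) = 54
best[7] = max(9+54, 13+45, 25+27, 25+18) = 63
best[8] = max(9+63, 13+54, 25+36, 25+27, 18+0) = 72
best[9] = max(9+72, 13+63, 25+45, 25+36, 18+9) = 81
best[10] = max(9+81, 13+72, 25+54, 25+45, 18+18) = 90
One optimal cutting: 1 + 1 + 1 + 1 + 1 + 1 + 1 + 1 + 1 + 1 → €90.

90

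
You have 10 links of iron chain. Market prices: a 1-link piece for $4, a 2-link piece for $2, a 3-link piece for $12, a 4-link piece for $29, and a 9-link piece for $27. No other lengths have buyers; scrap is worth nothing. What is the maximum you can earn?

66

Let f[k] be the best obtainable value from length k. For each k, try every first piece i and keep the best of price[i] + f[k−i].
f[1] = 4
f[2] = max(4+4, 2+0) = 8
f[3] = max(4+8, 2+4, 12+0) = 12
f[4] = max(4+12, 2+8, 12+4, 29+0) = 29
f[5] = max(4+29, 2+12, 12+8, 29+4) = 33
f[6] = max(4+33, 2+29, 12+12, 29+8) = 37
f[7] = max(4+37, 2+33, 12+29, 29+12) = 41
f[8] = max(4+41, 2+37, 12+33, 29+29) = 58
f[9] = max(4+58, 2+41, 12+37, 29+33, 27+0) = 62
f[10] = max(4+62, 2+58, 12+41, 29+37, 27+4) = 66
One optimal cutting: 4 + 4 + 1 + 1 → $66.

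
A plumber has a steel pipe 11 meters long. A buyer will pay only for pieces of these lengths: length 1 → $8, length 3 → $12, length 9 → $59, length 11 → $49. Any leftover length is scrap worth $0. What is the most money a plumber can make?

88

Let best[k] be the best obtainable value from length k. For each k, try every first piece i and keep the best of price[i] + best[k−i].
best[1] = 8
best[2] = 16  (first piece 1, then best[1]=8)
best[3] = max(8+16, 12+0) = 24
best[4] = max(8+24, 12+8) = 32
best[5] = max(8+32, 12+16) = 40
best[6] = max(8+40, 12+24) = 48
best[7] = max(8+48, 12+32) = 56
best[8] = max(8+56, 12+40) = 64
best[9] = max(8+64, 12+48, 59+0) = 72
best[10] = max(8+72, 12+56, 59+8) = 80
best[11] = max(8+80, 12+64, 59+16, 49+0) = 88
One optimal cutting: 1 + 1 + 1 + 1 + 1 + 1 + 1 + 1 + 1 + 1 + 1 → $88.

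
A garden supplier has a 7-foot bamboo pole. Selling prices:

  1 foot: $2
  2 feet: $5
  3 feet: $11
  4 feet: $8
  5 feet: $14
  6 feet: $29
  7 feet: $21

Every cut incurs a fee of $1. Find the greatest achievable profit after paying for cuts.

30

Build v[k] bottom-up: v[k] = max over allowed piece i of (p[i] + v[k−i]) − 1 per cut.
v[1] = 2
v[2] = 5
v[3] = 11
v[4] = 12  (first piece 1, then v[3]=11)
v[5] = 15  (first piece 2, then v[3]=11)
v[6] = 29
v[7] = 30  (first piece 1, then v[6]=29)
One optimal plan: pieces 6 + 1 (1 cut) → $31 − $1 = $30.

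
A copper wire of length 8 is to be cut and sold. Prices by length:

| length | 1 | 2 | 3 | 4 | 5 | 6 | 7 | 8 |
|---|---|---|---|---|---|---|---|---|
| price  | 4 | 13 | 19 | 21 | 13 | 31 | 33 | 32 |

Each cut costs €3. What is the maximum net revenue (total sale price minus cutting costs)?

45

Consider every possible first cut. v[k] is the best of p[i]+v[k−i] over all sellable i≤k, charging 3 whenever i<k.
v[1] = 4
v[2] = max(4+4-3, 13+0) = 13
v[3] = max(4+13-3, 13+4-3, 19+0) = 19
v[4] = max(4+19-3, 13+13-3, 19+4-3, 21+0) = 23
v[5] = max(4+23-3, 13+19-3, 19+13-3, 21+4-3, 13+0) = 29
v[6] = max(4+29-3, 13+23-3, 19+19-3, 21+13-3, 13+4-3, 31+0) = 35
v[7] = max(4+35-3, 13+29-3, 19+23-3, …, 31+4-3, 33+0) = 39
v[8] = max(4+39-3, 13+35-3, 19+29-3, …, 33+4-3, 32+0) = 45
One optimal plan: pieces 3 + 3 + 2 (2 cuts) → €51 − €6 = €45.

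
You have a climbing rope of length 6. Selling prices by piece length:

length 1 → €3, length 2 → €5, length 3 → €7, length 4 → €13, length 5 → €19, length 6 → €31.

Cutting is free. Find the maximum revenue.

31

Let best[k] be the best obtainable value from length k. For each k, try every first piece i and keep the best of price[i] + best[k−i].
best[1] = 3
best[2] = 6  (first piece 1, then best[1]=3)
best[3] = 9  (first piece 1, then best[2]=6)
best[4] = 13
best[5] = 19
best[6] = 31
Best is to sell the whole 6-meter piece uncut for €31.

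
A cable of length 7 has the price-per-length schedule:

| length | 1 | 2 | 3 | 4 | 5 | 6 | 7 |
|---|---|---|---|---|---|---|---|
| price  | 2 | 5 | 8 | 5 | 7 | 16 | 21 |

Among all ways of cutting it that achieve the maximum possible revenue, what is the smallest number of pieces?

1

Build r[k] bottom-up: r[k] = max over allowed piece i of (p[i] + r[k−i]).
r[1] = 2
r[2] = max(2+2, 5+0) = 5
r[3] = max(2+5, 5+2, 8+0) = 8
r[4] = max(2+8, 5+5, 8+2, 5+0) = 10
r[5] = max(2+10, 5+8, 8+5, 5+2, 7+0) = 13
r[6] = max(2+13, 5+10, 8+8, 5+5, 7+2, 16+0) = 16
r[7] = max(2+16, 5+13, 8+10, …, 16+2, 21+0) = 21
Maximum revenue is 21.
Now minimize piece count subject to staying optimal: for each k, pieces[k] = 1 + min over i with p[i]+r[k−i]=r[k] of pieces[k−i].
pieces[4] = 2
pieces[5] = 2
pieces[6] = 1
pieces[7] = 1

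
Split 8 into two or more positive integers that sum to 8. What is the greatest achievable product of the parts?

18

Define g[k] = max over 1≤i<k of i · max(k−i, g[k−i]); the inner max lets the remainder stay uncut if that's better.
g[2] = 1·max(1,0) = 1·1 = 1
g[3] = 1·max(2,1) = 1·2 = 2
g[4] = 2·max(2,1) = 2·2 = 4
g[5] = 2·max(3,2) = 2·3 = 6
g[6] = 3·max(3,2) = 3·3 = 9
g[7] = 2·max(5,6) = 2·6 = 12
g[8] = 2·max(6,9) = 2·9 = 18
One optimal split: 3 + 3 + 2; product 3·3·2 = 18.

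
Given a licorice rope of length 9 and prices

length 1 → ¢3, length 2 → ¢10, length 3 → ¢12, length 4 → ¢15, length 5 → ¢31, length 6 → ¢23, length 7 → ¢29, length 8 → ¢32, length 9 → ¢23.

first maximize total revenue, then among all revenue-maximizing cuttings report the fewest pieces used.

Let r[k] be the best obtainable value from length k. For each k, try every first piece i and keep the best of price[i] + r[k−i].
r[1] = 3
r[2] = 10
r[3] = 13  (first piece 1, then r[2]=10)
r[4] = 20  (first piece 2, then r[2]=10)
r[5] = 31
r[6] = 34  (first piece 1, then r[5]=31)
r[7] = 41  (first piece 2, then r[5]=31)
r[8] = 44  (first piece 1, then r[7]=41)
r[9] = 51  (first piece 2, then r[7]=41)
Maximum revenue is ¢51.
Now minimize piece count subject to staying optimal: for each k, pieces[k] = 1 + min over i with p[i]+r[k−i]=r[k] of pieces[k−i].
pieces[6] = 2
pieces[7] = 2
pieces[8] = 3
pieces[9] = 3

3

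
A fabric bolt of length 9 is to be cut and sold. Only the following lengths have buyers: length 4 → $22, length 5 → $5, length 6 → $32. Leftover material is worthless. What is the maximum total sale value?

44

Let f[k] be the best obtainable value from length k. For each k, try every first piece i and keep the best of price[i] + f[k−i].
f[1] = 0
f[2] = 0
f[3] = 0
f[4] = 22
f[5] = 22
f[6] = 32
f[7] = 32
f[8] = 44  (first piece 4, then f[4]=22)
f[9] = 44
One optimal cutting: pieces 4 + 4 with 1 yard of scrap → $44.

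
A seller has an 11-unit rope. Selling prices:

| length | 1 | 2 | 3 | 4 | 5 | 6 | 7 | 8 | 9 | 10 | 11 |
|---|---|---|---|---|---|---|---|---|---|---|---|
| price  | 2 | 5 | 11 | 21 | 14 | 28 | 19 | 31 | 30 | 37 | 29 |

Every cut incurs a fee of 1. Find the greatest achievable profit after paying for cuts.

Consider every possible first cut. net[k] is the best of p[i]+net[k−i] over all sellable i≤k, charging 1 whenever i<k.
net[1] = 2
net[2] = 5
net[3] = 11
net[4] = 21
net[5] = 22  (first piece 1, then net[4]=21)
net[6] = 28
net[7] = 31  (first piece 3, then net[4]=21)
net[8] = 41  (first piece 4, then net[4]=21)
net[9] = 42  (first piece 1, then net[8]=41)
net[10] = 48  (first piece 4, then net[6]=28)
net[11] = 51  (first piece 3, then net[8]=41)
One optimal plan: pieces 4 + 4 + 3 (2 cuts) → 53 − 2 = 51.

51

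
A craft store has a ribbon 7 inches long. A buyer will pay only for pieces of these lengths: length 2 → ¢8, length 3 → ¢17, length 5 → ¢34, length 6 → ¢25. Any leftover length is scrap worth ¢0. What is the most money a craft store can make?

42

Let r[k] be the best obtainable value from length k. For each k, try every first piece i and keep the best of price[i] + r[k−i].
r[1] = 0
r[2] = 8
r[3] = max(8+0, 17+0) = 17
r[4] = max(8+8, 17+0) = 17
r[5] = max(8+17, 17+8, 34+0) = 34
r[6] = max(8+17, 17+17, 34+0, 25+0) = 34
r[7] = max(8+34, 17+17, 34+8, 25+0) = 42
One optimal cutting: 5 + 2 → ¢42.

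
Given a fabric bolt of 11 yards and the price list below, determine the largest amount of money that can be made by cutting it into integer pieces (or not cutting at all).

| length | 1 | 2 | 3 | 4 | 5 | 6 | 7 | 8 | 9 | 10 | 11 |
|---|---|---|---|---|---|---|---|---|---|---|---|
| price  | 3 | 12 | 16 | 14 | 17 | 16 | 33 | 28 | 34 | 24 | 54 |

64

Consider every possible first cut. r[k] is the best of p[i]+r[k−i] over all sellable i≤k.
r[1] = 3
r[2] = max(3+3, 12+0) = 12
r[3] = max(3+12, 12+3, 16+0) = 16
r[4] = max(3+16, 12+12, 16+3, 14+0) = 24
r[5] = max(3+24, 12+16, 16+12, 14+3, 17+0) = 28
r[6] = max(3+28, 12+24, 16+16, 14+12, 17+3, 16+0) = 36
r[7] = max(3+36, 12+28, 16+24, …, 16+3, 33+0) = 40
r[8] = max(3+40, 12+36, 16+28, …, 33+3, 28+0) = 48
r[9] = max(3+48, 12+40, 16+36, …, 28+3, 34+0) = 52
r[10] = max(3+52, 12+48, 16+40, …, 34+3, 24+0) = 60
r[11] = max(3+60, 12+52, 16+48, …, 24+3, 54+0) = 64
One optimal cutting: 3 + 2 + 2 + 2 + 2 → $16 + $12 + $12 + $12 + $12 = $64.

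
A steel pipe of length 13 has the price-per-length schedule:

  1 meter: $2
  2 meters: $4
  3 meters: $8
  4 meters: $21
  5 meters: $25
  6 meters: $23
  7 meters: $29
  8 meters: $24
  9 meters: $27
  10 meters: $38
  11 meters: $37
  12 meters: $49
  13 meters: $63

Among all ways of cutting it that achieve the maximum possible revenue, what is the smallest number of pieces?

Consider every possible first cut. r[k] is the best of p[i]+r[k−i] over all sellable i≤k.
r[1] = 2
r[2] = max(2+2, 4+0) = 4
r[3] = max(2+4, 4+2, 8+0) = 8
r[4] = max(2+8, 4+4, 8+2, 21+0) = 21
r[5] = max(2+21, 4+8, 8+4, 21+2, 25+0) = 25
r[6] = max(2+25, 4+21, 8+8, 21+4, 25+2, 23+0) = 27
r[7] = max(2+27, 4+25, 8+21, …, 23+2, 29+0) = 29
r[8] = max(2+29, 4+27, 8+25, …, 29+2, 24+0) = 42
r[9] = max(2+42, 4+29, 8+27, …, 24+2, 27+0) = 46
r[10] = max(2+46, 4+42, 8+29, …, 27+2, 38+0) = 50
r[11] = max(2+50, 4+46, 8+42, …, 38+2, 37+0) = 52
r[12] = max(2+52, 4+50, 8+46, …, 37+2, 49+0) = 63
r[13] = max(2+63, 4+52, 8+50, …, 49+2, 63+0) = 67
Maximum revenue is $67.
Now minimize piece count subject to staying optimal: for each k, pieces[k] = 1 + min over i with p[i]+r[k−i]=r[k] of pieces[k−i].
pieces[10] = 2
pieces[11] = 3
pieces[12] = 3
pieces[13] = 3

3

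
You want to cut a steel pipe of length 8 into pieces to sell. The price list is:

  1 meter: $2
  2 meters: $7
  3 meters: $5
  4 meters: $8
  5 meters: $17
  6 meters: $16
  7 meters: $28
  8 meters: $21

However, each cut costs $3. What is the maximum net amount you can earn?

Let net[k] be the best obtainable value from length k. For each k, try every first piece i and keep the best of price[i] + net[k−i] minus the 3 cut fee when i<k.
net[1] = 2
net[2] = 7
net[3] = 6  (first piece 1, then net[2]=7)
net[4] = 11  (first piece 2, then net[2]=7)
net[5] = 17
net[6] = 16  (first piece 1, then net[5]=17)
net[7] = 28
net[8] = 27  (first piece 1, then net[7]=28)
One optimal plan: pieces 7 + 1 (1 cut) → $30 − $3 = $27.

27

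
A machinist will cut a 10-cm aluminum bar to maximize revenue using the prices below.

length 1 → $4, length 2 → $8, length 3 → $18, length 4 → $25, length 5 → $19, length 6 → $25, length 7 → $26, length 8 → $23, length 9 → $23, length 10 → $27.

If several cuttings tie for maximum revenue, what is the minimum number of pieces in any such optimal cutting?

Consider every possible first cut. r[k] is the best of p[i]+r[k−i] over all sellable i≤k.
r[1] = 4
r[2] = max(4+4, 8+0) = 8
r[3] = max(4+8, 8+4, 18+0) = 18
r[4] = max(4+18, 8+8, 18+4, 25+0) = 25
r[5] = max(4+25, 8+18, 18+8, 25+4, 19+0) = 29
r[6] = max(4+29, 8+25, 18+18, 25+8, 19+4, 25+0) = 36
r[7] = max(4+36, 8+29, 18+25, …, 25+4, 26+0) = 43
r[8] = max(4+43, 8+36, 18+29, …, 26+4, 23+0) = 50
r[9] = max(4+50, 8+43, 18+36, …, 23+4, 23+0) = 54
r[10] = max(4+54, 8+50, 18+43, …, 23+4, 27+0) = 61
Maximum revenue is $61.
Now minimize piece count subject to staying optimal: for each k, pieces[k] = 1 + min over i with p[i]+r[k−i]=r[k] of pieces[k−i].
pieces[7] = 2
pieces[8] = 2
pieces[9] = 3
pieces[10] = 3

3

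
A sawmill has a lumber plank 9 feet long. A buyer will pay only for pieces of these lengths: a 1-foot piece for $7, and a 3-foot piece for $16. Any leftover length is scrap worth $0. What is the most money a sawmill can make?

63

Build f[k] bottom-up: f[k] = max over allowed piece i of (p[i] + f[k−i]).
f[1] = 7
f[2] = 14  (first piece 1, then f[1]=7)
f[3] = 21  (first piece 1, then f[2]=14)
f[4] = 28  (first piece 1, then f[3]=21)
f[5] = 35  (first piece 1, then f[4]=28)
f[6] = 42  (first piece 1, then f[5]=35)
f[7] = 49  (first piece 1, then f[6]=42)
f[8] = 56  (first piece 1, then f[7]=49)
f[9] = 63  (first piece 1, then f[8]=56)
One optimal cutting: 1 + 1 + 1 + 1 + 1 + 1 + 1 + 1 + 1 → $63.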